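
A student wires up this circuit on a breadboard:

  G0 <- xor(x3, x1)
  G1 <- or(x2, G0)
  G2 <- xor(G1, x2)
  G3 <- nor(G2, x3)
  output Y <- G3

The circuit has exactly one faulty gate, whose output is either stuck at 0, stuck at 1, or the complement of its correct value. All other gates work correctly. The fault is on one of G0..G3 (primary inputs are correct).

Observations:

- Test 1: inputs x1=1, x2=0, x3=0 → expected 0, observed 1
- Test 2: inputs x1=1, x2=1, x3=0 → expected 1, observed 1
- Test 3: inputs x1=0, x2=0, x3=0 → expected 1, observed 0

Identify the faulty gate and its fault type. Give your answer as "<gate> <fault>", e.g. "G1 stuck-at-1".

G0 inverted output

Fault-free values for test 1 (x1=1, x2=0, x3=0): G0=1, G1=1, G2=1, G3=0, giving Y=0. Observed 1.
Test 1: faults giving observed 1 are {G0 stuck-at-0, G0 inverted output, G1 stuck-at-0, G1 inverted output, G2 stuck-at-0, G2 inverted output, G3 stuck-at-1, G3 inverted output}.
Test 2 (x1=1, x2=1, x3=0): fault-free G0=1, G1=1, G2=0, G3=1 → 1; observed 1. Eliminates G1 stuck-at-0, G1 inverted output, G2 inverted output, G3 inverted output.
Test 3 (x1=0, x2=0, x3=0): fault-free G0=0, G1=0, G2=0, G3=1 → 1; observed 0. Eliminates G0 stuck-at-0, G2 stuck-at-0, G3 stuck-at-1.
Only G0 inverted output is consistent with every test.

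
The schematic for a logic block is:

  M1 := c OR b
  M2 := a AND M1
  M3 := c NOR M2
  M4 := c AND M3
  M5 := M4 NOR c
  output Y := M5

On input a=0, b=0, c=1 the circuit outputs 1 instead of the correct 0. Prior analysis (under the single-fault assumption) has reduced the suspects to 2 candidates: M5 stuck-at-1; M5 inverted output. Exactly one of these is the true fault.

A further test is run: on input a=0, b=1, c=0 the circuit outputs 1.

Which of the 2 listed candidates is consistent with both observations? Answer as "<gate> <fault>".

M5 stuck-at-1

Evaluate each candidate on input a=0, b=1, c=0:
  M5 stuck-at-1: M1=1, M2=0, M3=1, M4=0, M5=1 [stuck-at-1] → 1 — matches
  M5 inverted output: M1=1, M2=0, M3=1, M4=0, M5=0 [inverted output] → 0 — eliminated
Only M5 stuck-at-1 reproduces the observed 1.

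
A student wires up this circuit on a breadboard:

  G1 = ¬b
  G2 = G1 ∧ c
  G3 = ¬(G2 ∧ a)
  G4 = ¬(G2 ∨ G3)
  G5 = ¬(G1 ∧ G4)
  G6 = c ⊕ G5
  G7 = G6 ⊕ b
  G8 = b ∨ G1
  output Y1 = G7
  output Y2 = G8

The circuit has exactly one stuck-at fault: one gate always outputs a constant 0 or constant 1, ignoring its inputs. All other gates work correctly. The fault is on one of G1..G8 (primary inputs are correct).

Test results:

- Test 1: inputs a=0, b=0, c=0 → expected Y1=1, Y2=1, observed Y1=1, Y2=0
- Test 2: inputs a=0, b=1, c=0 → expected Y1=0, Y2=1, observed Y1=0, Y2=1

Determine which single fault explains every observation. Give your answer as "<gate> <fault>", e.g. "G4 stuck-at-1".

G1 stuck-at-0

Fault-free values for test 1 (a=0, b=0, c=0): G1=1, G2=0, G3=1, G4=0, G5=1, G6=1, G7=1, G8=1, giving Y1=1, Y2=1. Observed Y1=1, Y2=0.
Test 1: faults giving observed Y1=1, Y2=0 are {G1 stuck-at-0, G8 stuck-at-0}.
Test 2 (a=0, b=1, c=0): fault-free G1=0, G2=0, G3=1, G4=0, G5=1, G6=1, G7=0, G8=1 → Y1=0, Y2=1; observed Y1=0, Y2=1. Eliminates G8 stuck-at-0.
Only G1 stuck-at-0 is consistent with every test.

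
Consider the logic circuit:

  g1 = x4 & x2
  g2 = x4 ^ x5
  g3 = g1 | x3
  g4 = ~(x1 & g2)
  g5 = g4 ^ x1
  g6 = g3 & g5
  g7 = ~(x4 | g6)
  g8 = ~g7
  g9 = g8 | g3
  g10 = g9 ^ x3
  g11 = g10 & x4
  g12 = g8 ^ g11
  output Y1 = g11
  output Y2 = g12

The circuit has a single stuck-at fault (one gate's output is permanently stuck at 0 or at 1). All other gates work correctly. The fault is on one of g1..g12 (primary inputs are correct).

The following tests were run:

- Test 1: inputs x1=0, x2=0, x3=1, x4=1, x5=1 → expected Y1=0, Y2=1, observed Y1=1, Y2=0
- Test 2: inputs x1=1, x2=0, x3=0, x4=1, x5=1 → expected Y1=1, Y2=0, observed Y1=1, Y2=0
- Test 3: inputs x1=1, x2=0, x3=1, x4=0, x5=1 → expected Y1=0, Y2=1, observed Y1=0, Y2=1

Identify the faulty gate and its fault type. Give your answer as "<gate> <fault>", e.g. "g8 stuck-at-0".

g10 stuck-at-1

Fault-free values for test 1 (x1=0, x2=0, x3=1, x4=1, x5=1): g1=0, g2=0, g3=1, g4=1, g5=1, g6=1, g7=0, g8=1, g9=1, g10=0, g11=0, g12=1, giving Y1=0, Y2=1. Observed Y1=1, Y2=0.
Test 1: faults giving observed Y1=1, Y2=0 are {g9 stuck-at-0, g10 stuck-at-1, g11 stuck-at-1}.
Test 2 (x1=1, x2=0, x3=0, x4=1, x5=1): fault-free g1=0, g2=0, g3=0, g4=1, g5=0, g6=0, g7=0, g8=1, g9=1, g10=1, g11=1, g12=0 → Y1=1, Y2=0; observed Y1=1, Y2=0. Eliminates g9 stuck-at-0.
Test 3 (x1=1, x2=0, x3=1, x4=0, x5=1): fault-free g1=0, g2=1, g3=1, g4=0, g5=1, g6=1, g7=0, g8=1, g9=1, g10=0, g11=0, g12=1 → Y1=0, Y2=1; observed Y1=0, Y2=1. Eliminates g11 stuck-at-1.
Only g10 stuck-at-1 is consistent with every test.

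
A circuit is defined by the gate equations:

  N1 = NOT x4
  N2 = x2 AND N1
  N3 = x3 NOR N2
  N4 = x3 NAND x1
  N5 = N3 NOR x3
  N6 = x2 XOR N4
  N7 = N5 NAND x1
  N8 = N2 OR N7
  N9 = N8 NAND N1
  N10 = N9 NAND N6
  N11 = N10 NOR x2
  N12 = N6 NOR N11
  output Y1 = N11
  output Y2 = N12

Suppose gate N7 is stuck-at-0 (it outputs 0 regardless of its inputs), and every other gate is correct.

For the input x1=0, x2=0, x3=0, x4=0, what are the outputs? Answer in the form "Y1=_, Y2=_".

Propagate with N7 forced: N1=1, N2=0, N3=1, N4=1, N5=0, N6=1, N7=0 [stuck-at-0], N8=0, N9=1, N10=0, N11=1, N12=0.
So the outputs are Y1=1, Y2=0. (Without the fault they would be Y1=0, Y2=0.)

Y1=1, Y2=0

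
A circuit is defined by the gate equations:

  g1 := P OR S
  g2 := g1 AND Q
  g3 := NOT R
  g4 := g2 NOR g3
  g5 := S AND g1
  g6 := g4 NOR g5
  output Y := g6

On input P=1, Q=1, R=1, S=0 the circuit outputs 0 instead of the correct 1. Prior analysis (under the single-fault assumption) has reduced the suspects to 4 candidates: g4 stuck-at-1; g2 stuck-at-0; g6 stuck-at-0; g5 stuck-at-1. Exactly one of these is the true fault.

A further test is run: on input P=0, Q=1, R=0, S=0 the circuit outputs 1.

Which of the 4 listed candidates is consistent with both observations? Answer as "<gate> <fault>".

Evaluate each candidate on input P=0, Q=1, R=0, S=0:
  g4 stuck-at-1: g1=0, g2=0, g3=1, g4=1 [stuck-at-1], g5=0, g6=0 → 0 — eliminated
  g2 stuck-at-0: g1=0, g2=0 [stuck-at-0], g3=1, g4=0, g5=0, g6=1 → 1 — matches
  g6 stuck-at-0: g1=0, g2=0, g3=1, g4=0, g5=0, g6=0 [stuck-at-0] → 0 — eliminated
  g5 stuck-at-1: g1=0, g2=0, g3=1, g4=0, g5=1 [stuck-at-1], g6=0 → 0 — eliminated
Only g2 stuck-at-0 reproduces the observed 1.

g2 stuck-at-0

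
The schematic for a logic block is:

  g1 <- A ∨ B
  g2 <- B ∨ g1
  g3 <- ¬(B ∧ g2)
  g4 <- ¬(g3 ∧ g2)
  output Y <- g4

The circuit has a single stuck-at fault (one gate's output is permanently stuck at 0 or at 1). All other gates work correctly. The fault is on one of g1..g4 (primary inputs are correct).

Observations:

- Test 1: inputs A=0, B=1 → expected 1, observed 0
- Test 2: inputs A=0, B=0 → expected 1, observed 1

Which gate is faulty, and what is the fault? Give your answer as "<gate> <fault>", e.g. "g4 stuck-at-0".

g3 stuck-at-1

Fault-free values for test 1 (A=0, B=1): g1=1, g2=1, g3=0, g4=1, giving Y=1. Observed 0.
Test 1: faults giving observed 0 are {g3 stuck-at-1, g4 stuck-at-0}.
Test 2 (A=0, B=0): fault-free g1=0, g2=0, g3=1, g4=1 → 1; observed 1. Eliminates g4 stuck-at-0.
Only g3 stuck-at-1 is consistent with every test.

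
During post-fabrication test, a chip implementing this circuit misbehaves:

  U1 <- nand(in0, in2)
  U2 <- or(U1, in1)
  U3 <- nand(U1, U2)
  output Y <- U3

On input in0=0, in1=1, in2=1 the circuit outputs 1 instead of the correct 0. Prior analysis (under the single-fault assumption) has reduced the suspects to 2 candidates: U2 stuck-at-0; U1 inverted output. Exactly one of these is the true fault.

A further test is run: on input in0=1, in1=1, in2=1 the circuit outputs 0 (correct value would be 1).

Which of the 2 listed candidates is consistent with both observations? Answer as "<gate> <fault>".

U1 inverted output

Evaluate each candidate on input in0=1, in1=1, in2=1:
  U2 stuck-at-0: U1=0, U2=0 [stuck-at-0], U3=1 → 1 — eliminated
  U1 inverted output: U1=1 [inverted output], U2=1, U3=0 → 0 — matches
Only U1 inverted output reproduces the observed 0.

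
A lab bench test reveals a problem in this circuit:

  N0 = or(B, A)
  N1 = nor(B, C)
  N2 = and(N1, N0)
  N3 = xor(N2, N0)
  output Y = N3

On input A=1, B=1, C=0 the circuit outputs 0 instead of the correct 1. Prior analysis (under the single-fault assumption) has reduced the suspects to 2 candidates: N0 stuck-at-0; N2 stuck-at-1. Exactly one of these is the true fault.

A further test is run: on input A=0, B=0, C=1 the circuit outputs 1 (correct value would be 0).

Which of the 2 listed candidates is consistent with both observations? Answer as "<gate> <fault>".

Evaluate each candidate on input A=0, B=0, C=1:
  N0 stuck-at-0: N0=0 [stuck-at-0], N1=0, N2=0, N3=0 → 0 — eliminated
  N2 stuck-at-1: N0=0, N1=0, N2=1 [stuck-at-1], N3=1 → 1 — matches
Only N2 stuck-at-1 reproduces the observed 1.

N2 stuck-at-1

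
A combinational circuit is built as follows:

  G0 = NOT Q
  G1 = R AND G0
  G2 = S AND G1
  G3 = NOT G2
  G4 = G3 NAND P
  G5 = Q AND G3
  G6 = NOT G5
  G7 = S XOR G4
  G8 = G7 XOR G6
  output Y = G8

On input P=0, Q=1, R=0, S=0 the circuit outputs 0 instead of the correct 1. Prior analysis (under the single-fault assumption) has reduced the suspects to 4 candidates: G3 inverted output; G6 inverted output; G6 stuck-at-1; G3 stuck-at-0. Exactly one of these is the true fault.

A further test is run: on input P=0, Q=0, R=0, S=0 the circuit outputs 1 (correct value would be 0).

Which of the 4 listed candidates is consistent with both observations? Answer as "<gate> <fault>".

Evaluate each candidate on input P=0, Q=0, R=0, S=0:
  G3 inverted output: G0=1, G1=0, G2=0, G3=0 [inverted output], G4=1, G5=0, G6=1, G7=1, G8=0 → 0 — eliminated
  G6 inverted output: G0=1, G1=0, G2=0, G3=1, G4=1, G5=0, G6=0 [inverted output], G7=1, G8=1 → 1 — matches
  G6 stuck-at-1: G0=1, G1=0, G2=0, G3=1, G4=1, G5=0, G6=1 [stuck-at-1], G7=1, G8=0 → 0 — eliminated
  G3 stuck-at-0: G0=1, G1=0, G2=0, G3=0 [stuck-at-0], G4=1, G5=0, G6=1, G7=1, G8=0 → 0 — eliminated
Only G6 inverted output reproduces the observed 1.

G6 inverted output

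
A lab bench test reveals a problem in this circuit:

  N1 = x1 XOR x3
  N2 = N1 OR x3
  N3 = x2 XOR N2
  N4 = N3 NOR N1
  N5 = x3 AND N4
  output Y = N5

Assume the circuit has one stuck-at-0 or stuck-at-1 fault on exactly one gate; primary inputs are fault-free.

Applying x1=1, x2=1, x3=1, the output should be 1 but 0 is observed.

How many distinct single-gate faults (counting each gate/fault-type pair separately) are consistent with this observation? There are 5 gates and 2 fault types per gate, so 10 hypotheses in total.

Fault-free: N1=0, N2=1, N3=0, N4=1, N5=1 → 1. Observed 0.
  N1 stuck-at-0: output 1 ✗
  N1 stuck-at-1: output 0 ✓
  N2 stuck-at-0: output 0 ✓
  N2 stuck-at-1: output 1 ✗
  N3 stuck-at-0: output 1 ✗
  N3 stuck-at-1: output 0 ✓
  N4 stuck-at-0: output 0 ✓
  N4 stuck-at-1: output 1 ✗
  N5 stuck-at-0: output 0 ✓
  N5 stuck-at-1: output 1 ✗
Consistent faults: {N1 stuck-at-1, N2 stuck-at-0, N3 stuck-at-1, N4 stuck-at-0, N5 stuck-at-0} — 5 in all.

5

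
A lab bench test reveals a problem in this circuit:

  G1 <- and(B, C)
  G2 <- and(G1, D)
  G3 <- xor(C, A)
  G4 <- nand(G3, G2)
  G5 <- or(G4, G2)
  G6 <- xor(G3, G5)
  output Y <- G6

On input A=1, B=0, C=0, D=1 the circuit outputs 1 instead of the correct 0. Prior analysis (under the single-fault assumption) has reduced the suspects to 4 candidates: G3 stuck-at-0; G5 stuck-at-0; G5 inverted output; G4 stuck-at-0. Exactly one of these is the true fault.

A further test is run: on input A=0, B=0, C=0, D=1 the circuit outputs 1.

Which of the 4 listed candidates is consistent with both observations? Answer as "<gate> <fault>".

Evaluate each candidate on input A=0, B=0, C=0, D=1:
  G3 stuck-at-0: G1=0, G2=0, G3=0 [stuck-at-0], G4=1, G5=1, G6=1 → 1 — matches
  G5 stuck-at-0: G1=0, G2=0, G3=0, G4=1, G5=0 [stuck-at-0], G6=0 → 0 — eliminated
  G5 inverted output: G1=0, G2=0, G3=0, G4=1, G5=0 [inverted output], G6=0 → 0 — eliminated
  G4 stuck-at-0: G1=0, G2=0, G3=0, G4=0 [stuck-at-0], G5=0, G6=0 → 0 — eliminated
Only G3 stuck-at-0 reproduces the observed 1.

G3 stuck-at-0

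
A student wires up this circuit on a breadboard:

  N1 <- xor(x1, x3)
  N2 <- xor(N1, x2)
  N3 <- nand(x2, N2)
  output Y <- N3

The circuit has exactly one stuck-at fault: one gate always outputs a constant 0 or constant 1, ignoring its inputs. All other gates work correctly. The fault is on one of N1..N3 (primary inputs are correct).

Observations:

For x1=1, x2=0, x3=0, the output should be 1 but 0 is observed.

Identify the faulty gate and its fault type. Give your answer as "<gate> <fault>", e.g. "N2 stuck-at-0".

Fault-free values for test 1 (x1=1, x2=0, x3=0): N1=1, N2=1, N3=1, giving Y=1. Observed 0.
Test 1: faults giving observed 0 are {N3 stuck-at-0}.
Only N3 stuck-at-0 is consistent with every test.

N3 stuck-at-0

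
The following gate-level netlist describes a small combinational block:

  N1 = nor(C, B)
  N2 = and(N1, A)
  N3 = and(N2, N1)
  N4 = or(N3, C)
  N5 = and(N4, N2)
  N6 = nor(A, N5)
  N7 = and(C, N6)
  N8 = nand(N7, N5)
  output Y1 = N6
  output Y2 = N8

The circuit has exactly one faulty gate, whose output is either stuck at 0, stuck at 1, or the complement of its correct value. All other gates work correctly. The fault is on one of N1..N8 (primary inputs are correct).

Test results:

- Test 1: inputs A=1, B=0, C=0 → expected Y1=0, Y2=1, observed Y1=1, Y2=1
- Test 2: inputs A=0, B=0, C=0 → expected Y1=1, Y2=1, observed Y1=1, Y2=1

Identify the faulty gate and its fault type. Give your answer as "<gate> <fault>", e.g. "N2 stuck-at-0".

N6 stuck-at-1

Fault-free values for test 1 (A=1, B=0, C=0): N1=1, N2=1, N3=1, N4=1, N5=1, N6=0, N7=0, N8=1, giving Y1=0, Y2=1. Observed Y1=1, Y2=1.
Test 1: faults giving observed Y1=1, Y2=1 are {N6 stuck-at-1, N6 inverted output}.
Test 2 (A=0, B=0, C=0): fault-free N1=1, N2=0, N3=0, N4=0, N5=0, N6=1, N7=0, N8=1 → Y1=1, Y2=1; observed Y1=1, Y2=1. Eliminates N6 inverted output.
Only N6 stuck-at-1 is consistent with every test.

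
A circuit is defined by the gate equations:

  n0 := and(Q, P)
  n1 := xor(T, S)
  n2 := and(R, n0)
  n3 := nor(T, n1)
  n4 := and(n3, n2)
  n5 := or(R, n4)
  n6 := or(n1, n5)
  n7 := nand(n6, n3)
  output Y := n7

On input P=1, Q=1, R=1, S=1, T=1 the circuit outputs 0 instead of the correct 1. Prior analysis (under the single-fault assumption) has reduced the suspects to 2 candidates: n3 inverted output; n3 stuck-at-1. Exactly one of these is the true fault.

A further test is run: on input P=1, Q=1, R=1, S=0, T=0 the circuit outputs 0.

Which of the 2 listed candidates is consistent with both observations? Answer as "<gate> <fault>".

n3 stuck-at-1

Evaluate each candidate on input P=1, Q=1, R=1, S=0, T=0:
  n3 inverted output: n0=1, n1=0, n2=1, n3=0 [inverted output], n4=0, n5=1, n6=1, n7=1 → 1 — eliminated
  n3 stuck-at-1: n0=1, n1=0, n2=1, n3=1 [stuck-at-1], n4=1, n5=1, n6=1, n7=0 → 0 — matches
Only n3 stuck-at-1 reproduces the observed 0.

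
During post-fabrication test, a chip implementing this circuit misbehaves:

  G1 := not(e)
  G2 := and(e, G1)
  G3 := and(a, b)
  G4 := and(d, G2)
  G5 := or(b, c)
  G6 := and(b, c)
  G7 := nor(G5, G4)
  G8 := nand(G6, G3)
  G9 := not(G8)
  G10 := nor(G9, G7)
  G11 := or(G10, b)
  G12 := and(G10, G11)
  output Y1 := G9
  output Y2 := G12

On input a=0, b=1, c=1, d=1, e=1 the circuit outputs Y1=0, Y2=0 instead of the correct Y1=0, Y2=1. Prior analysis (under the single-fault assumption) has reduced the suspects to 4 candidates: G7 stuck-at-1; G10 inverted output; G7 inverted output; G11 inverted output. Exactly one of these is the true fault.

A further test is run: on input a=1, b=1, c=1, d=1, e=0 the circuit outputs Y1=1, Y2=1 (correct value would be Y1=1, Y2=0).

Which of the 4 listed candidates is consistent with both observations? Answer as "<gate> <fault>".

Evaluate each candidate on input a=1, b=1, c=1, d=1, e=0:
  G7 stuck-at-1: G1=1, G2=0, G3=1, G4=0, G5=1, G6=1, G7=1 [stuck-at-1], G8=0, G9=1, G10=0, G11=1, G12=0 → Y1=1, Y2=0 — eliminated
  G10 inverted output: G1=1, G2=0, G3=1, G4=0, G5=1, G6=1, G7=0, G8=0, G9=1, G10=1 [inverted output], G11=1, G12=1 → Y1=1, Y2=1 — matches
  G7 inverted output: G1=1, G2=0, G3=1, G4=0, G5=1, G6=1, G7=1 [inverted output], G8=0, G9=1, G10=0, G11=1, G12=0 → Y1=1, Y2=0 — eliminated
  G11 inverted output: G1=1, G2=0, G3=1, G4=0, G5=1, G6=1, G7=0, G8=0, G9=1, G10=0, G11=0 [inverted output], G12=0 → Y1=1, Y2=0 — eliminated
Only G10 inverted output reproduces the observed Y1=1, Y2=1.

G10 inverted output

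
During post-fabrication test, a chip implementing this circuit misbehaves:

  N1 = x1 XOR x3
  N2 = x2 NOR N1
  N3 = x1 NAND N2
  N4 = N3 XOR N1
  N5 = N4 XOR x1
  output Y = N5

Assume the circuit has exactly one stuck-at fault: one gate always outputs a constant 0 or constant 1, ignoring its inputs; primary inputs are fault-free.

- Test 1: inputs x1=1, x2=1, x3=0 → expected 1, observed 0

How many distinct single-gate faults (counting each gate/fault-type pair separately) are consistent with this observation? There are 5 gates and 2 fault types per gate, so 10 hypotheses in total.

Fault-free: N1=1, N2=0, N3=1, N4=0, N5=1 → 1. Observed 0.
  N1 stuck-at-0: output 0 ✓
  N1 stuck-at-1: output 1 ✗
  N2 stuck-at-0: output 1 ✗
  N2 stuck-at-1: output 0 ✓
  N3 stuck-at-0: output 0 ✓
  N3 stuck-at-1: output 1 ✗
  N4 stuck-at-0: output 1 ✗
  N4 stuck-at-1: output 0 ✓
  N5 stuck-at-0: output 0 ✓
  N5 stuck-at-1: output 1 ✗
Consistent faults: {N1 stuck-at-0, N2 stuck-at-1, N3 stuck-at-0, N4 stuck-at-1, N5 stuck-at-0} — 5 in all.

5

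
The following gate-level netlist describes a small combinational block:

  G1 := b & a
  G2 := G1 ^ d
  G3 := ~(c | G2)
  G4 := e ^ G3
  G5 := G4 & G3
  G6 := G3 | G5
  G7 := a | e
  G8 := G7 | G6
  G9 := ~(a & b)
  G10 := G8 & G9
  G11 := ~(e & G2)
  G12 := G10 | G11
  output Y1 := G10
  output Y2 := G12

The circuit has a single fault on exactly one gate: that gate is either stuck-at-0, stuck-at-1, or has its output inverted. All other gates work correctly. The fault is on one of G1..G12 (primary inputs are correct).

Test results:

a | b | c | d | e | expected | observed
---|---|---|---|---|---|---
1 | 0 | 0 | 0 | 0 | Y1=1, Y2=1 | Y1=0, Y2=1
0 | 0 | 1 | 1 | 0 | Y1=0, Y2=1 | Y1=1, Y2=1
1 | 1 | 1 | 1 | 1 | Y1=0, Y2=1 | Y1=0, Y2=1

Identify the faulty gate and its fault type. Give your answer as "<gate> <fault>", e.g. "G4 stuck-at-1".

G8 inverted output

Fault-free values for test 1 (a=1, b=0, c=0, d=0, e=0): G1=0, G2=0, G3=1, G4=1, G5=1, G6=1, G7=1, G8=1, G9=1, G10=1, G11=1, G12=1, giving Y1=1, Y2=1. Observed Y1=0, Y2=1.
Test 1: faults giving observed Y1=0, Y2=1 are {G8 stuck-at-0, G8 inverted output, G9 stuck-at-0, G9 inverted output, G10 stuck-at-0, G10 inverted output}.
Test 2 (a=0, b=0, c=1, d=1, e=0): fault-free G1=0, G2=1, G3=0, G4=0, G5=0, G6=0, G7=0, G8=0, G9=1, G10=0, G11=1, G12=1 → Y1=0, Y2=1; observed Y1=1, Y2=1. Eliminates G8 stuck-at-0, G9 stuck-at-0, G9 inverted output, G10 stuck-at-0.
Test 3 (a=1, b=1, c=1, d=1, e=1): fault-free G1=1, G2=0, G3=0, G4=1, G5=0, G6=0, G7=1, G8=1, G9=0, G10=0, G11=1, G12=1 → Y1=0, Y2=1; observed Y1=0, Y2=1. Eliminates G10 inverted output.
Only G8 inverted output is consistent with every test.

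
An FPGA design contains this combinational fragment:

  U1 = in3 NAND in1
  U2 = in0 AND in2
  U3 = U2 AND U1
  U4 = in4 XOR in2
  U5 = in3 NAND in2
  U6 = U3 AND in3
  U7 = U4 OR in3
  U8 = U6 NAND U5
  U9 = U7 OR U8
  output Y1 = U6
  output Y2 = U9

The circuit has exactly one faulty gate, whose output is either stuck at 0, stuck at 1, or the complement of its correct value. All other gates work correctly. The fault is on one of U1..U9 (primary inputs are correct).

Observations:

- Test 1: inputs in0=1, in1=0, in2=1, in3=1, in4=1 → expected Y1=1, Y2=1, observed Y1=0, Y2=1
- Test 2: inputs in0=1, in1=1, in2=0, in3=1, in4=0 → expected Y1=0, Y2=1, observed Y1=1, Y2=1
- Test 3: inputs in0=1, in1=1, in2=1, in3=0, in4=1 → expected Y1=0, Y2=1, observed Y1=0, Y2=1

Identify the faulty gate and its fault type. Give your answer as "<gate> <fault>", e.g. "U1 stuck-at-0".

Fault-free values for test 1 (in0=1, in1=0, in2=1, in3=1, in4=1): U1=1, U2=1, U3=1, U4=0, U5=0, U6=1, U7=1, U8=1, U9=1, giving Y1=1, Y2=1. Observed Y1=0, Y2=1.
Test 1: faults giving observed Y1=0, Y2=1 are {U1 stuck-at-0, U1 inverted output, U2 stuck-at-0, U2 inverted output, U3 stuck-at-0, U3 inverted output, U6 stuck-at-0, U6 inverted output}.
Test 2 (in0=1, in1=1, in2=0, in3=1, in4=0): fault-free U1=0, U2=0, U3=0, U4=0, U5=1, U6=0, U7=1, U8=1, U9=1 → Y1=0, Y2=1; observed Y1=1, Y2=1. Eliminates U1 stuck-at-0, U1 inverted output, U2 stuck-at-0, U2 inverted output, U3 stuck-at-0, U6 stuck-at-0.
Test 3 (in0=1, in1=1, in2=1, in3=0, in4=1): fault-free U1=1, U2=1, U3=1, U4=0, U5=1, U6=0, U7=0, U8=1, U9=1 → Y1=0, Y2=1; observed Y1=0, Y2=1. Eliminates U6 inverted output.
Only U3 inverted output is consistent with every test.

U3 inverted output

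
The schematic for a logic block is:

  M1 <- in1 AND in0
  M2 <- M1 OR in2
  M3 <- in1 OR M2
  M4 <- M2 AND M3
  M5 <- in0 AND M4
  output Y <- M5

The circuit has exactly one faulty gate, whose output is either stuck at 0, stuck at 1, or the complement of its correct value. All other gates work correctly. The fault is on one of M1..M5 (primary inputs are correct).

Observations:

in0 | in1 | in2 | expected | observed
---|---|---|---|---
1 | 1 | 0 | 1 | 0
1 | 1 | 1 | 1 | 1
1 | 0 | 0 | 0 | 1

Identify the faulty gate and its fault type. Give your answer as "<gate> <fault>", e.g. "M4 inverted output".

Fault-free values for test 1 (in0=1, in1=1, in2=0): M1=1, M2=1, M3=1, M4=1, M5=1, giving Y=1. Observed 0.
Test 1: faults giving observed 0 are {M1 stuck-at-0, M1 inverted output, M2 stuck-at-0, M2 inverted output, M3 stuck-at-0, M3 inverted output, M4 stuck-at-0, M4 inverted output, M5 stuck-at-0, M5 inverted output}.
Test 2 (in0=1, in1=1, in2=1): fault-free M1=1, M2=1, M3=1, M4=1, M5=1 → 1; observed 1. Eliminates M2 stuck-at-0, M2 inverted output, M3 stuck-at-0, M3 inverted output, M4 stuck-at-0, M4 inverted output, M5 stuck-at-0, M5 inverted output.
Test 3 (in0=1, in1=0, in2=0): fault-free M1=0, M2=0, M3=0, M4=0, M5=0 → 0; observed 1. Eliminates M1 stuck-at-0.
Only M1 inverted output is consistent with every test.

M1 inverted output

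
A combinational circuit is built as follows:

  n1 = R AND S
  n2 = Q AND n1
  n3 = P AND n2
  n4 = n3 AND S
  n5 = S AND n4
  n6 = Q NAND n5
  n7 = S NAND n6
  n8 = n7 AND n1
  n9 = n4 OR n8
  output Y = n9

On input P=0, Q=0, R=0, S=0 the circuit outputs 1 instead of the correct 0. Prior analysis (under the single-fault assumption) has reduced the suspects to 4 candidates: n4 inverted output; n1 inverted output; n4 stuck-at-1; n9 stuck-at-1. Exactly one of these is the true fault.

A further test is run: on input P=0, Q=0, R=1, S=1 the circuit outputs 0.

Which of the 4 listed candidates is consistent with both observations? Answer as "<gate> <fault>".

n1 inverted output

Evaluate each candidate on input P=0, Q=0, R=1, S=1:
  n4 inverted output: n1=1, n2=0, n3=0, n4=1 [inverted output], n5=1, n6=1, n7=0, n8=0, n9=1 → 1 — eliminated
  n1 inverted output: n1=0 [inverted output], n2=0, n3=0, n4=0, n5=0, n6=1, n7=0, n8=0, n9=0 → 0 — matches
  n4 stuck-at-1: n1=1, n2=0, n3=0, n4=1 [stuck-at-1], n5=1, n6=1, n7=0, n8=0, n9=1 → 1 — eliminated
  n9 stuck-at-1: n1=1, n2=0, n3=0, n4=0, n5=0, n6=1, n7=0, n8=0, n9=1 [stuck-at-1] → 1 — eliminated
Only n1 inverted output reproduces the observed 0.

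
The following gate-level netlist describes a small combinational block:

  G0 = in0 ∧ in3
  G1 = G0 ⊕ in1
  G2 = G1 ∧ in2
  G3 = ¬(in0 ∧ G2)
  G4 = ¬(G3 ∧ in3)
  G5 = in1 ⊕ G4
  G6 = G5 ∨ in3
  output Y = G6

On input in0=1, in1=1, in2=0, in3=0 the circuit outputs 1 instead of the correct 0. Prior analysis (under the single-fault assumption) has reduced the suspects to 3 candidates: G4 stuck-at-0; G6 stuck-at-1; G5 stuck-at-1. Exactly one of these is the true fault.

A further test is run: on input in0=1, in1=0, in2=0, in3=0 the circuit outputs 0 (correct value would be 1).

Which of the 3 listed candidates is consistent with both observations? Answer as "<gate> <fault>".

G4 stuck-at-0

Evaluate each candidate on input in0=1, in1=0, in2=0, in3=0:
  G4 stuck-at-0: G0=0, G1=0, G2=0, G3=1, G4=0 [stuck-at-0], G5=0, G6=0 → 0 — matches
  G6 stuck-at-1: G0=0, G1=0, G2=0, G3=1, G4=1, G5=1, G6=1 [stuck-at-1] → 1 — eliminated
  G5 stuck-at-1: G0=0, G1=0, G2=0, G3=1, G4=1, G5=1 [stuck-at-1], G6=1 → 1 — eliminated
Only G4 stuck-at-0 reproduces the observed 0.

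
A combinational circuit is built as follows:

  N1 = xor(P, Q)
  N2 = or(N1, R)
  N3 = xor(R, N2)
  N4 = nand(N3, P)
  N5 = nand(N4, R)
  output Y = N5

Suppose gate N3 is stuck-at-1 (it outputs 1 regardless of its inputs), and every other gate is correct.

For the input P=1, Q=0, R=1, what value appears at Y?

Propagate with N3 forced: N1=1, N2=1, N3=1 [stuck-at-1], N4=0, N5=1.
So Y = 1. (Without the fault it would be 0.)

1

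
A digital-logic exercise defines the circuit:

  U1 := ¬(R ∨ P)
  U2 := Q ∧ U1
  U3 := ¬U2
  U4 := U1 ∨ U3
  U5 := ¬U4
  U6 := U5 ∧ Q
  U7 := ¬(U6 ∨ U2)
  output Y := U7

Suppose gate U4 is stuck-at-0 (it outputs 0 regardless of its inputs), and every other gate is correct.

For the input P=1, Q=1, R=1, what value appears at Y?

0

Propagate with U4 forced: U1=0, U2=0, U3=1, U4=0 [stuck-at-0], U5=1, U6=1, U7=0.
So Y = 0. (Without the fault it would be 1.)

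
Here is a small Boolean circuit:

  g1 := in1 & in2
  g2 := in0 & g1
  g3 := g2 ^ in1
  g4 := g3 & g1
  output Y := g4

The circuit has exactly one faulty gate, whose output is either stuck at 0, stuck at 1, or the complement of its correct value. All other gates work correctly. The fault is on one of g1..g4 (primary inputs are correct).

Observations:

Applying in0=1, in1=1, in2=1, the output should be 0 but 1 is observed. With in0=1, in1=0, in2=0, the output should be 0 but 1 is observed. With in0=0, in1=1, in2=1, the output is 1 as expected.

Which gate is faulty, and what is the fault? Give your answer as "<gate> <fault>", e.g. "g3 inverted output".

g4 stuck-at-1

Fault-free values for test 1 (in0=1, in1=1, in2=1): g1=1, g2=1, g3=0, g4=0, giving Y=0. Observed 1.
Test 1: faults giving observed 1 are {g2 stuck-at-0, g2 inverted output, g3 stuck-at-1, g3 inverted output, g4 stuck-at-1, g4 inverted output}.
Test 2 (in0=1, in1=0, in2=0): fault-free g1=0, g2=0, g3=0, g4=0 → 0; observed 1. Eliminates g2 stuck-at-0, g2 inverted output, g3 stuck-at-1, g3 inverted output.
Test 3 (in0=0, in1=1, in2=1): fault-free g1=1, g2=0, g3=1, g4=1 → 1; observed 1. Eliminates g4 inverted output.
Only g4 stuck-at-1 is consistent with every test.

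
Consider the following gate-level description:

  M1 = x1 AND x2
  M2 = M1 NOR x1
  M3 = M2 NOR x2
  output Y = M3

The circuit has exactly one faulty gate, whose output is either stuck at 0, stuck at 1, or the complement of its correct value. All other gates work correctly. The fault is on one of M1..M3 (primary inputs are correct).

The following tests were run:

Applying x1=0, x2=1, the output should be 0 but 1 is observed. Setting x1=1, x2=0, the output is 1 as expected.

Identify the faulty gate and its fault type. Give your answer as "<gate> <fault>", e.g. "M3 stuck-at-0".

M3 stuck-at-1

Fault-free values for test 1 (x1=0, x2=1): M1=0, M2=1, M3=0, giving Y=0. Observed 1.
Test 1: faults giving observed 1 are {M3 stuck-at-1, M3 inverted output}.
Test 2 (x1=1, x2=0): fault-free M1=0, M2=0, M3=1 → 1; observed 1. Eliminates M3 inverted output.
Only M3 stuck-at-1 is consistent with every test.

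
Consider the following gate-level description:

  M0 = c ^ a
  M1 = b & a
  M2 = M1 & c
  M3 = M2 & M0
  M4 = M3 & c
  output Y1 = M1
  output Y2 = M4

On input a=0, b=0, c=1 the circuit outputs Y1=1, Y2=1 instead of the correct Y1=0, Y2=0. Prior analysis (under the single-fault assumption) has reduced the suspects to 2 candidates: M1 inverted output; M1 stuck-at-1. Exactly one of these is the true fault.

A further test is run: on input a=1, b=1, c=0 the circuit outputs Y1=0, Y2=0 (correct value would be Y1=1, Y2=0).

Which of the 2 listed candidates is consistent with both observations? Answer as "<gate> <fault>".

M1 inverted output

Evaluate each candidate on input a=1, b=1, c=0:
  M1 inverted output: M0=1, M1=0 [inverted output], M2=0, M3=0, M4=0 → Y1=0, Y2=0 — matches
  M1 stuck-at-1: M0=1, M1=1 [stuck-at-1], M2=0, M3=0, M4=0 → Y1=1, Y2=0 — eliminated
Only M1 inverted output reproduces the observed Y1=0, Y2=0.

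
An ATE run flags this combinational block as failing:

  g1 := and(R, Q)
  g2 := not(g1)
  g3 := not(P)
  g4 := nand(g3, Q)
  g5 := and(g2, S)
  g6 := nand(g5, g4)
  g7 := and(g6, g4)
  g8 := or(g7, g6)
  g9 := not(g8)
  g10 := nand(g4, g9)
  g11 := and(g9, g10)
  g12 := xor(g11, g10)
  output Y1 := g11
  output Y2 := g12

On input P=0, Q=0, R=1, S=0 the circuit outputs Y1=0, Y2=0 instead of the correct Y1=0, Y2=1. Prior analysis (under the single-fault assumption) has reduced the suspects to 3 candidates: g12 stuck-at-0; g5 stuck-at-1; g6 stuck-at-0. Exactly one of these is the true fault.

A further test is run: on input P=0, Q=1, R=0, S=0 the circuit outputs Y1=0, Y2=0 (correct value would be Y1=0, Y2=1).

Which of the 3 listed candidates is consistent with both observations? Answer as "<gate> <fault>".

Evaluate each candidate on input P=0, Q=1, R=0, S=0:
  g12 stuck-at-0: g1=0, g2=1, g3=1, g4=0, g5=0, g6=1, g7=0, g8=1, g9=0, g10=1, g11=0, g12=0 [stuck-at-0] → Y1=0, Y2=0 — matches
  g5 stuck-at-1: g1=0, g2=1, g3=1, g4=0, g5=1 [stuck-at-1], g6=1, g7=0, g8=1, g9=0, g10=1, g11=0, g12=1 → Y1=0, Y2=1 — eliminated
  g6 stuck-at-0: g1=0, g2=1, g3=1, g4=0, g5=0, g6=0 [stuck-at-0], g7=0, g8=0, g9=1, g10=1, g11=1, g12=0 → Y1=1, Y2=0 — eliminated
Only g12 stuck-at-0 reproduces the observed Y1=0, Y2=0.

g12 stuck-at-0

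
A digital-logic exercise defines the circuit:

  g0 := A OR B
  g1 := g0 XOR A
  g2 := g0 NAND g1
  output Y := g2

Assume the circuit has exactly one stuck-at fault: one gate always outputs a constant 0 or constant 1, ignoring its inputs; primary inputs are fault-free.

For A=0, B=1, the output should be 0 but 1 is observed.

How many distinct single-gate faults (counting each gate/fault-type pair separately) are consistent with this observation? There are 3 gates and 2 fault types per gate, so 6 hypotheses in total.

Fault-free: g0=1, g1=1, g2=0 → 0. Observed 1.
  g0 stuck-at-0: output 1 ✓
  g0 stuck-at-1: output 0 ✗
  g1 stuck-at-0: output 1 ✓
  g1 stuck-at-1: output 0 ✗
  g2 stuck-at-0: output 0 ✗
  g2 stuck-at-1: output 1 ✓
Consistent faults: {g0 stuck-at-0, g1 stuck-at-0, g2 stuck-at-1} — 3 in all.

3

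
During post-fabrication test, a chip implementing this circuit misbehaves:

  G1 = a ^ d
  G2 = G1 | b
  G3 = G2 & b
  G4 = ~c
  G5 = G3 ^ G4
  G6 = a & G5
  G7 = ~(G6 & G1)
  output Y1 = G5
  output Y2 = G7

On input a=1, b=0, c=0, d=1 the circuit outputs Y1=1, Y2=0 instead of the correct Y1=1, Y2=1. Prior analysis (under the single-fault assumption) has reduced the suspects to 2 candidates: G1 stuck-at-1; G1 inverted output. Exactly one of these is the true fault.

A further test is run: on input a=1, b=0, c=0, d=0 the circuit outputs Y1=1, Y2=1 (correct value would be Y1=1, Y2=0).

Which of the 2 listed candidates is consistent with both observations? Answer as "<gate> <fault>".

Evaluate each candidate on input a=1, b=0, c=0, d=0:
  G1 stuck-at-1: G1=1 [stuck-at-1], G2=1, G3=0, G4=1, G5=1, G6=1, G7=0 → Y1=1, Y2=0 — eliminated
  G1 inverted output: G1=0 [inverted output], G2=0, G3=0, G4=1, G5=1, G6=1, G7=1 → Y1=1, Y2=1 — matches
Only G1 inverted output reproduces the observed Y1=1, Y2=1.

G1 inverted output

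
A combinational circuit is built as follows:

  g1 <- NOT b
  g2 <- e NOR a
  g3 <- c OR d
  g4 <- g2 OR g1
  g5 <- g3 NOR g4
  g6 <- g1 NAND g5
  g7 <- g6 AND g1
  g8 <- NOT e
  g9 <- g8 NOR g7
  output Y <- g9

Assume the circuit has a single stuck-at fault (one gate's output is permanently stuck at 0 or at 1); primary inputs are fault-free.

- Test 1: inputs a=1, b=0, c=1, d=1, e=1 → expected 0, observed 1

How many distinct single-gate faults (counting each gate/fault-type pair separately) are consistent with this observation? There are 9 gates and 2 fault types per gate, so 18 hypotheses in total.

Fault-free: g1=1, g2=0, g3=1, g4=1, g5=0, g6=1, g7=1, g8=0, g9=0 → 0. Observed 1.
  g1: stuck-at-0 ✓; others ✗
  g2: none of the 2 fault types match ✗
  g3: none of the 2 fault types match ✗
  g4: none of the 2 fault types match ✗
  g5: stuck-at-1 ✓; others ✗
  g6: stuck-at-0 ✓; others ✗
  g7: stuck-at-0 ✓; others ✗
  g8: none of the 2 fault types match ✗
  g9: stuck-at-1 ✓; others ✗
Consistent faults: {g1 stuck-at-0, g5 stuck-at-1, g6 stuck-at-0, g7 stuck-at-0, g9 stuck-at-1} — 5 in all.

5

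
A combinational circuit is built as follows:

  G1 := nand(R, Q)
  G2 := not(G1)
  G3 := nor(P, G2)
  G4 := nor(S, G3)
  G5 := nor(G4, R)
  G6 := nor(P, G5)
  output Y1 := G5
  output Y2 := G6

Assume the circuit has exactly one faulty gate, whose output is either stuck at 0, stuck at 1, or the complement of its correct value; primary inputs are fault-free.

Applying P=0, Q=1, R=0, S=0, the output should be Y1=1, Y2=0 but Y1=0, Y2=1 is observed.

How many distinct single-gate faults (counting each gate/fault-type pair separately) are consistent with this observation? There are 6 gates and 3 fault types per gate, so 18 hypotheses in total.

Fault-free: G1=1, G2=0, G3=1, G4=0, G5=1, G6=0 → Y1=1, Y2=0. Observed Y1=0, Y2=1.
  G1: stuck-at-0, inverted output ✓; others ✗
  G2: stuck-at-1, inverted output ✓; others ✗
  G3: stuck-at-0, inverted output ✓; others ✗
  G4: stuck-at-1, inverted output ✓; others ✗
  G5: stuck-at-0, inverted output ✓; others ✗
  G6: none of the 3 fault types match ✗
Consistent faults: {G1 stuck-at-0, G1 inverted output, G2 stuck-at-1, G2 inverted output, G3 stuck-at-0, G3 inverted output, G4 stuck-at-1, G4 inverted output, G5 stuck-at-0, G5 inverted output} — 10 in all.

10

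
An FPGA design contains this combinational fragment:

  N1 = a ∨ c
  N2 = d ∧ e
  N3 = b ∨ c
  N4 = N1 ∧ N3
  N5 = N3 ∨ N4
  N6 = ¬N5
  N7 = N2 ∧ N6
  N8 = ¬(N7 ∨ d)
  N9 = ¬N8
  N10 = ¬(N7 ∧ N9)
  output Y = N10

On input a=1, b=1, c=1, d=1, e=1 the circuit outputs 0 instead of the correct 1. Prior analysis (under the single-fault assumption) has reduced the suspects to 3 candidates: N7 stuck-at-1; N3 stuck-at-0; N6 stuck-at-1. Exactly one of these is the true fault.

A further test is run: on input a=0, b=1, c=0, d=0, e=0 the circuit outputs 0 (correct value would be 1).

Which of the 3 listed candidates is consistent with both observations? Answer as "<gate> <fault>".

Evaluate each candidate on input a=0, b=1, c=0, d=0, e=0:
  N7 stuck-at-1: N1=0, N2=0, N3=1, N4=0, N5=1, N6=0, N7=1 [stuck-at-1], N8=0, N9=1, N10=0 → 0 — matches
  N3 stuck-at-0: N1=0, N2=0, N3=0 [stuck-at-0], N4=0, N5=0, N6=1, N7=0, N8=1, N9=0, N10=1 → 1 — eliminated
  N6 stuck-at-1: N1=0, N2=0, N3=1, N4=0, N5=1, N6=1 [stuck-at-1], N7=0, N8=1, N9=0, N10=1 → 1 — eliminated
Only N7 stuck-at-1 reproduces the observed 0.

N7 stuck-at-1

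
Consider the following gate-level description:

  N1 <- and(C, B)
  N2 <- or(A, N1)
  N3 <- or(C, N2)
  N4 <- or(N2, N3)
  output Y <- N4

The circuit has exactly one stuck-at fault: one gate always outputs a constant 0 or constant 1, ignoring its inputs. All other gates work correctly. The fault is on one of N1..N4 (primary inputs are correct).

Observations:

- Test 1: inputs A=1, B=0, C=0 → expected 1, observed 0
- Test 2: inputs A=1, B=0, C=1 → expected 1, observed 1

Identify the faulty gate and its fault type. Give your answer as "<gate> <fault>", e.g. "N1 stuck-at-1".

N2 stuck-at-0

Fault-free values for test 1 (A=1, B=0, C=0): N1=0, N2=1, N3=1, N4=1, giving Y=1. Observed 0.
Test 1: faults giving observed 0 are {N2 stuck-at-0, N4 stuck-at-0}.
Test 2 (A=1, B=0, C=1): fault-free N1=0, N2=1, N3=1, N4=1 → 1; observed 1. Eliminates N4 stuck-at-0.
Only N2 stuck-at-0 is consistent with every test.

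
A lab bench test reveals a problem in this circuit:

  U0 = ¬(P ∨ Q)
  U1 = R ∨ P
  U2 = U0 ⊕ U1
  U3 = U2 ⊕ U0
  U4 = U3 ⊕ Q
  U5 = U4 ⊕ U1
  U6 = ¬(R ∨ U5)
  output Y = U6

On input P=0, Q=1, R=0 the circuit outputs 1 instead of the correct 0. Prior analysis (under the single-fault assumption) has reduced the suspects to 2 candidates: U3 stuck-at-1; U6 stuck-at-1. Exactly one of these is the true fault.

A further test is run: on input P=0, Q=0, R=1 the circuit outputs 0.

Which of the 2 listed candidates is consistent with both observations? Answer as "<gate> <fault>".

Evaluate each candidate on input P=0, Q=0, R=1:
  U3 stuck-at-1: U0=1, U1=1, U2=0, U3=1 [stuck-at-1], U4=1, U5=0, U6=0 → 0 — matches
  U6 stuck-at-1: U0=1, U1=1, U2=0, U3=1, U4=1, U5=0, U6=1 [stuck-at-1] → 1 — eliminated
Only U3 stuck-at-1 reproduces the observed 0.

U3 stuck-at-1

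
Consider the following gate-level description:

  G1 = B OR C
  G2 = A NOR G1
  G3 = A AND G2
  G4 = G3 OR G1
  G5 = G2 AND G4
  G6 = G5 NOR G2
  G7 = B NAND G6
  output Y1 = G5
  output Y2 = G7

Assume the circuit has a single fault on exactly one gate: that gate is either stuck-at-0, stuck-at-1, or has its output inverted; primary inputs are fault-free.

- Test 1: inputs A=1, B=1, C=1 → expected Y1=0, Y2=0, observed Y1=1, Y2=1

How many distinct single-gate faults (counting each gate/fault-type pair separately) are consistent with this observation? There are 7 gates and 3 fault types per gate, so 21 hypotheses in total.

Fault-free: G1=1, G2=0, G3=0, G4=1, G5=0, G6=1, G7=0 → Y1=0, Y2=0. Observed Y1=1, Y2=1.
  G1: none of the 3 fault types match ✗
  G2: stuck-at-1, inverted output ✓; others ✗
  G3: none of the 3 fault types match ✗
  G4: none of the 3 fault types match ✗
  G5: stuck-at-1, inverted output ✓; others ✗
  G6: none of the 3 fault types match ✗
  G7: none of the 3 fault types match ✗
Consistent faults: {G2 stuck-at-1, G2 inverted output, G5 stuck-at-1, G5 inverted output} — 4 in all.

4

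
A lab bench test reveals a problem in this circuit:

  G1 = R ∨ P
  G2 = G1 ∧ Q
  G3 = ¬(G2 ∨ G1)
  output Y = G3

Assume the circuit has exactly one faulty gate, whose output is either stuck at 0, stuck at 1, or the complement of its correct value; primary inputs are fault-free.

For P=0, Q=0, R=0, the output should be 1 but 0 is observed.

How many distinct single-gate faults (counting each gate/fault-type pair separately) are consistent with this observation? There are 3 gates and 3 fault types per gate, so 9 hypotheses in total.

6

Fault-free: G1=0, G2=0, G3=1 → 1. Observed 0.
  G1 stuck-at-0: output 1 ✗
  G1 stuck-at-1: output 0 ✓
  G1 inverted output: output 0 ✓
  G2 stuck-at-0: output 1 ✗
  G2 stuck-at-1: output 0 ✓
  G2 inverted output: output 0 ✓
  G3 stuck-at-0: output 0 ✓
  G3 stuck-at-1: output 1 ✗
  G3 inverted output: output 0 ✓
Consistent faults: {G1 stuck-at-1, G1 inverted output, G2 stuck-at-1, G2 inverted output, G3 stuck-at-0, G3 inverted output} — 6 in all.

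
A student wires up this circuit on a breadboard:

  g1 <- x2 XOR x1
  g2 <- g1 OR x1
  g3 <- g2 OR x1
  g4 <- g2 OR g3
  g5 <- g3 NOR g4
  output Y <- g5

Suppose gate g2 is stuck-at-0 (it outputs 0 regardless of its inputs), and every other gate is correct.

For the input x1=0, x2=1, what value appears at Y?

Propagate with g2 forced: g1=1, g2=0 [stuck-at-0], g3=0, g4=0, g5=1.
So Y = 1. (Without the fault it would be 0.)

1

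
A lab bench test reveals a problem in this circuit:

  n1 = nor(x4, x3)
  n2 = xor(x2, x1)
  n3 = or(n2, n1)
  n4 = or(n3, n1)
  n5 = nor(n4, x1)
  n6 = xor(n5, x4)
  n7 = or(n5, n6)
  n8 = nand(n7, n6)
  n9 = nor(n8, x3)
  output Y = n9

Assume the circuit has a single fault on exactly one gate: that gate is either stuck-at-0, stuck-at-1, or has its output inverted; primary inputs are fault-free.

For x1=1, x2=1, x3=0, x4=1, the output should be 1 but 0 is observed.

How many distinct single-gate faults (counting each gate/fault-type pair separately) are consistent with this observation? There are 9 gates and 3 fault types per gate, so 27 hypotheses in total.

10

Fault-free: n1=0, n2=0, n3=0, n4=0, n5=0, n6=1, n7=1, n8=0, n9=1 → 1. Observed 0.
  n1: none of the 3 fault types match ✗
  n2: none of the 3 fault types match ✗
  n3: none of the 3 fault types match ✗
  n4: none of the 3 fault types match ✗
  n5: stuck-at-1, inverted output ✓; others ✗
  n6: stuck-at-0, inverted output ✓; others ✗
  n7: stuck-at-0, inverted output ✓; others ✗
  n8: stuck-at-1, inverted output ✓; others ✗
  n9: stuck-at-0, inverted output ✓; others ✗
Consistent faults: {n5 stuck-at-1, n5 inverted output, n6 stuck-at-0, n6 inverted output, n7 stuck-at-0, n7 inverted output, n8 stuck-at-1, n8 inverted output, n9 stuck-at-0, n9 inverted output} — 10 in all.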